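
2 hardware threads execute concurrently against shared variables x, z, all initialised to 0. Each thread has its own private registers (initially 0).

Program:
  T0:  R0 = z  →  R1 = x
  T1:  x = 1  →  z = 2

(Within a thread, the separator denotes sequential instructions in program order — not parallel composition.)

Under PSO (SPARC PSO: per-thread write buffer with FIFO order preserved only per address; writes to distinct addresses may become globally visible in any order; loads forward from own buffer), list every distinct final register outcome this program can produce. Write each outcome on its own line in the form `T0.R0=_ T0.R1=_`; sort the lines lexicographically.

T0.R0=0 T0.R1=0
T0.R0=0 T0.R1=1
T0.R0=2 T0.R1=0
T0.R0=2 T0.R1=1

outcome vector order: (T0.R0,T0.R1)
|PSO outcomes| = 4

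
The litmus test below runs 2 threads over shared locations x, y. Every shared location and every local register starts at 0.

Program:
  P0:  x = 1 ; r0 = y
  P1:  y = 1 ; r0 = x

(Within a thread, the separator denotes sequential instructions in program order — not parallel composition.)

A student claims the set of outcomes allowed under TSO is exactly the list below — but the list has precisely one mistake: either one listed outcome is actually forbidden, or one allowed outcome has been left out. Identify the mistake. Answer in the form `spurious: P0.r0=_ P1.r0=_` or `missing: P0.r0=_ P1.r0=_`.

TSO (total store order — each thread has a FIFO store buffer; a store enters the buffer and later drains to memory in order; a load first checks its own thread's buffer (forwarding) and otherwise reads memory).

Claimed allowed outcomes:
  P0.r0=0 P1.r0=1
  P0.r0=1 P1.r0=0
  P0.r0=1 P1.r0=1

outcome vector order: (P0.r0,P1.r0)
[TSO] allowed = {(0,0) (0,1) (1,0) (1,1)}
TSO∖claimed = {(0,0)}

missing: P0.r0=0 P1.r0=0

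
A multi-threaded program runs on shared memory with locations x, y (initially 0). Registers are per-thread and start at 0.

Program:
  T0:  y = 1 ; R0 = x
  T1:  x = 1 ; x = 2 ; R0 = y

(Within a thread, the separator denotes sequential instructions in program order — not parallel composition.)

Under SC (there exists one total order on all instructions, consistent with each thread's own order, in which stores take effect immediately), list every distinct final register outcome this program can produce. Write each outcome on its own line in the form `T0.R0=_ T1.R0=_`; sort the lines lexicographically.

outcome vector order: (T0.R0,T1.R0)
|SC outcomes| = 4

T0.R0=0 T1.R0=1
T0.R0=1 T1.R0=1
T0.R0=2 T1.R0=0
T0.R0=2 T1.R0=1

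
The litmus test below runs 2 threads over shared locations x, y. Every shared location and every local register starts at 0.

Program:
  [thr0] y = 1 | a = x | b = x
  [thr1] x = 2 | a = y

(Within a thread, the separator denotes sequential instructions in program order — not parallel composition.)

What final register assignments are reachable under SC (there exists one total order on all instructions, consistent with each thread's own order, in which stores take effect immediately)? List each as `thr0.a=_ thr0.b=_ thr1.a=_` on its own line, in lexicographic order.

thr0.a=0 thr0.b=0 thr1.a=1
thr0.a=0 thr0.b=2 thr1.a=1
thr0.a=2 thr0.b=2 thr1.a=0
thr0.a=2 thr0.b=2 thr1.a=1

outcome vector order: (thr0.a,thr0.b,thr1.a)
|SC outcomes| = 4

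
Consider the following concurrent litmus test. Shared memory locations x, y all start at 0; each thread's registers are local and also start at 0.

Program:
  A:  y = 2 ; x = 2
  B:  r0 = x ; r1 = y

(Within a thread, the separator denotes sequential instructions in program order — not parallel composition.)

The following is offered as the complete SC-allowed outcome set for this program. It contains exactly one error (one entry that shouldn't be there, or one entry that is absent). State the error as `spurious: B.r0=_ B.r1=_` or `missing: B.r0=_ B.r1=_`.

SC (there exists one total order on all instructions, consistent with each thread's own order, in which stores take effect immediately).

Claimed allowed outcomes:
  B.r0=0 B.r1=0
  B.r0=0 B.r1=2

outcome vector order: (B.r0,B.r1)
under SC → <0 0> <0 2> <2 2>
SC∖claimed = {<2 2>}

missing: B.r0=2 B.r1=2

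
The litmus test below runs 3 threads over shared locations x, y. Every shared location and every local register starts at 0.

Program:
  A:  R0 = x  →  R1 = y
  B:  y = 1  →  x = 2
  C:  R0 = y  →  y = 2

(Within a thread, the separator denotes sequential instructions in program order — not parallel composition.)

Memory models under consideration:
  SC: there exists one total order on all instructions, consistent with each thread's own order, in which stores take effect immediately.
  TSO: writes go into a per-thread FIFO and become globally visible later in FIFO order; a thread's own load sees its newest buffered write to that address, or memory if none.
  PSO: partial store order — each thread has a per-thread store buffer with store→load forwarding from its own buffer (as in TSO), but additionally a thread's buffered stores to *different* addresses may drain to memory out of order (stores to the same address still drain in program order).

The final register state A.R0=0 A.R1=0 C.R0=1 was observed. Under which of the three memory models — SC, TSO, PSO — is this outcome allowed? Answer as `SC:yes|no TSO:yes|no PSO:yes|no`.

outcome vector order: (A.R0,A.R1,C.R0)
SC: 10 outcomes — {<0 0 0>; <0 0 1>; <0 1 0>; <0 1 1>; <0 2 0>; <0 2 1>; <2 1 0>; <2 1 1>; <2 2 0>; <2 2 1>}
TSO: 10 outcomes — {<0 0 0>; <0 0 1>; <0 1 0>; <0 1 1>; <0 2 0>; <0 2 1>; <2 1 0>; <2 1 1>; <2 2 0>; <2 2 1>}
PSO: 12 outcomes — {<0 0 0>; <0 0 1>; <0 1 0>; <0 1 1>; <0 2 0>; <0 2 1>; <2 0 0>; <2 0 1>; <2 1 0>; <2 1 1>; <2 2 0>; <2 2 1>}
target <0 0 1> ∈ {SC,TSO,PSO}

SC:yes TSO:yes PSO:yes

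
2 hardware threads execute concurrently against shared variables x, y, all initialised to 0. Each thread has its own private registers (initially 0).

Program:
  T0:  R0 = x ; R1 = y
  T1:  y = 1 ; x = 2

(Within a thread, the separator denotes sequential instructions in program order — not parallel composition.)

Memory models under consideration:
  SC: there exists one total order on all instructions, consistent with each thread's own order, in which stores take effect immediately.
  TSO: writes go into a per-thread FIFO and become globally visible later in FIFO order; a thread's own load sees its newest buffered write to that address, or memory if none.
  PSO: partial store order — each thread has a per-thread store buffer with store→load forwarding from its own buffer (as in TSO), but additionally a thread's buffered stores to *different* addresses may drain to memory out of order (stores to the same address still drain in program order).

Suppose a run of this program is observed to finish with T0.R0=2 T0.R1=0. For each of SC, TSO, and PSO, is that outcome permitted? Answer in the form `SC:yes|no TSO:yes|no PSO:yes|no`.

SC:no TSO:no PSO:yes

outcome vector order: (T0.R0,T0.R1)
under SC → (0,0) (0,1) (2,1)
under TSO → (0,0) (0,1) (2,1)
under PSO → (0,0) (0,1) (2,0) (2,1)
target (2,0) ∈ {PSO}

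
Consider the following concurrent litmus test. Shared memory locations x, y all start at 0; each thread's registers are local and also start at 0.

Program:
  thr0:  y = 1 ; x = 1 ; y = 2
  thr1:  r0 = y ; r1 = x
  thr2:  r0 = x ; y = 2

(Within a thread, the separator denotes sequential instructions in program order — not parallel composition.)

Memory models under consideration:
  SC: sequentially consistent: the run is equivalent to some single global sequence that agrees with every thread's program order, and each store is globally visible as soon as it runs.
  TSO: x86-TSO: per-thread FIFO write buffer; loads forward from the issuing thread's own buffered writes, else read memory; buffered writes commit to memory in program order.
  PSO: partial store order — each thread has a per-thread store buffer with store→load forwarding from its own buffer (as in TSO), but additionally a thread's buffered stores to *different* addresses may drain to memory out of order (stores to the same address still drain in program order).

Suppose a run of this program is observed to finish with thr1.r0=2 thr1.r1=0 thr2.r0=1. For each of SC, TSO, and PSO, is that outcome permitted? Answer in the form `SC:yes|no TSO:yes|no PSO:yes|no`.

SC:no TSO:no PSO:yes

outcome vector order: (thr1.r0,thr1.r1,thr2.r0)
[SC] allowed = {<0 0 0>; <0 0 1>; <0 1 0>; <0 1 1>; <1 0 0>; <1 0 1>; <1 1 0>; <1 1 1>; <2 0 0>; <2 1 0>; <2 1 1>}
[TSO] allowed = {<0 0 0>; <0 0 1>; <0 1 0>; <0 1 1>; <1 0 0>; <1 0 1>; <1 1 0>; <1 1 1>; <2 0 0>; <2 1 0>; <2 1 1>}
[PSO] allowed = {<0 0 0>; <0 0 1>; <0 1 0>; <0 1 1>; <1 0 0>; <1 0 1>; <1 1 0>; <1 1 1>; <2 0 0>; <2 0 1>; <2 1 0>; <2 1 1>}
target <2 0 1> ∈ {PSO}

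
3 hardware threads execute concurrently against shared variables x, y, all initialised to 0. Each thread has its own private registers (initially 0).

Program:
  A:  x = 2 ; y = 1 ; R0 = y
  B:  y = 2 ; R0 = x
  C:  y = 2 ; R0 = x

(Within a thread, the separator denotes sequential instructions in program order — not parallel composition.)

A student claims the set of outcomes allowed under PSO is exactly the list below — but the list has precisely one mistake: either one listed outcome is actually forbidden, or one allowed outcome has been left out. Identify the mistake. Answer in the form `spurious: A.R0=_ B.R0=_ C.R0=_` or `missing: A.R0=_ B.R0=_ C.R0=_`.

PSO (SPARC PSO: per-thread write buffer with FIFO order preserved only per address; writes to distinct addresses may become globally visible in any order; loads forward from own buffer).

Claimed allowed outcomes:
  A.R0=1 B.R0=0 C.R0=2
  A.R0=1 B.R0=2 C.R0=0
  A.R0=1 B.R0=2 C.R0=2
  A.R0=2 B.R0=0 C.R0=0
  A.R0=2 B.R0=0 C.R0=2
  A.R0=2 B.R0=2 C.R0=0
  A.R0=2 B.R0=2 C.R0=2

missing: A.R0=1 B.R0=0 C.R0=0

outcome vector order: (A.R0,B.R0,C.R0)
[PSO] allowed = {100 102 120 122 200 202 220 222}
PSO∖claimed = {100}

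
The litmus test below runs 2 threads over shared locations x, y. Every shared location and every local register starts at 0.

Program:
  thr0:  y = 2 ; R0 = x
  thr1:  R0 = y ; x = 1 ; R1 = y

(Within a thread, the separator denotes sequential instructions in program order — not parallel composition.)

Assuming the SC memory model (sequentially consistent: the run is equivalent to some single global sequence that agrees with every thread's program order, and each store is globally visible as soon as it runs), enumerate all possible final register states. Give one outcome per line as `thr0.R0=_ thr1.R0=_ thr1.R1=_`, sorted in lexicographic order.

thr0.R0=0 thr1.R0=0 thr1.R1=2
thr0.R0=0 thr1.R0=2 thr1.R1=2
thr0.R0=1 thr1.R0=0 thr1.R1=0
thr0.R0=1 thr1.R0=0 thr1.R1=2
thr0.R0=1 thr1.R0=2 thr1.R1=2

outcome vector order: (thr0.R0,thr1.R0,thr1.R1)
|SC outcomes| = 5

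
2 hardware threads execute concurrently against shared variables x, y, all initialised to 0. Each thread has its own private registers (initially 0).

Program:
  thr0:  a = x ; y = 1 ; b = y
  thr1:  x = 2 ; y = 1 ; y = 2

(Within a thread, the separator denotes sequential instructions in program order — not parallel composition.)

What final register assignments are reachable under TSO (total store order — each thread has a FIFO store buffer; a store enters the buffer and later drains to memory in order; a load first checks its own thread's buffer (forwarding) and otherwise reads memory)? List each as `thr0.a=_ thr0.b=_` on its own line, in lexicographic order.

thr0.a=0 thr0.b=1
thr0.a=0 thr0.b=2
thr0.a=2 thr0.b=1
thr0.a=2 thr0.b=2

outcome vector order: (thr0.a,thr0.b)
|TSO outcomes| = 4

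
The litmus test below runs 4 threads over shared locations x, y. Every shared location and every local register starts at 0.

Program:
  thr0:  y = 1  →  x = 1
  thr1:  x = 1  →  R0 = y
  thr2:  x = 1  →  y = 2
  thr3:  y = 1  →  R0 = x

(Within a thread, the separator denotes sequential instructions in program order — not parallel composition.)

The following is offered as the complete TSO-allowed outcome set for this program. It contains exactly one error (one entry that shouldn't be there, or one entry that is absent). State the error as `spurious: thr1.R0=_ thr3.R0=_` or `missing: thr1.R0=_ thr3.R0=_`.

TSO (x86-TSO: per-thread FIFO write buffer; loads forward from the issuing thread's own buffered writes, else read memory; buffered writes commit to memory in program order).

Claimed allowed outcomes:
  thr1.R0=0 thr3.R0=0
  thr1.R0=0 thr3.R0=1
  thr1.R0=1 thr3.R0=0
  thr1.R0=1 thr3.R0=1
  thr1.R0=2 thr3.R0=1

outcome vector order: (thr1.R0,thr3.R0)
TSO (6): (0,0) (0,1) (1,0) (1,1) (2,0) (2,1)
TSO∖claimed = {(2,0)}

missing: thr1.R0=2 thr3.R0=0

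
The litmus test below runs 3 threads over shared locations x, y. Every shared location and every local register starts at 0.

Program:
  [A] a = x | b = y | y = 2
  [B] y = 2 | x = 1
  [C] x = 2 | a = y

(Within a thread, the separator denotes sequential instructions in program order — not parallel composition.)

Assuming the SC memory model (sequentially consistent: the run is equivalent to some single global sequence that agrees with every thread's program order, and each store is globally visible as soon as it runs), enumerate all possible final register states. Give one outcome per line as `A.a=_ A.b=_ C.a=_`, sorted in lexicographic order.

A.a=0 A.b=0 C.a=0
A.a=0 A.b=0 C.a=2
A.a=0 A.b=2 C.a=0
A.a=0 A.b=2 C.a=2
A.a=1 A.b=2 C.a=0
A.a=1 A.b=2 C.a=2
A.a=2 A.b=0 C.a=0
A.a=2 A.b=0 C.a=2
A.a=2 A.b=2 C.a=0
A.a=2 A.b=2 C.a=2

outcome vector order: (A.a,A.b,C.a)
|SC outcomes| = 10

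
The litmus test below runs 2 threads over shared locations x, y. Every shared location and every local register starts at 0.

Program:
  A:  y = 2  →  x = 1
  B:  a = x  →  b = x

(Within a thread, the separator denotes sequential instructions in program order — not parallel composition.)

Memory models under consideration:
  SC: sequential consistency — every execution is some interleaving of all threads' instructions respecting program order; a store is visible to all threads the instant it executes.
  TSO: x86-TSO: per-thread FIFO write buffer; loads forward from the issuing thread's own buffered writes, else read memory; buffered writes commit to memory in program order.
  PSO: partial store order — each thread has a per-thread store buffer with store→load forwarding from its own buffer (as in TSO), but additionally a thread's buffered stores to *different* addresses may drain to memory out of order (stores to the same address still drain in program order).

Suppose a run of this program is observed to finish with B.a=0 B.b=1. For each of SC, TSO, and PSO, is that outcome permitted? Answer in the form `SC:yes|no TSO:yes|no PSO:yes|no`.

SC:yes TSO:yes PSO:yes

outcome vector order: (B.a,B.b)
SC: 3 outcomes — {0/0 0/1 1/1}
TSO: 3 outcomes — {0/0 0/1 1/1}
PSO: 3 outcomes — {0/0 0/1 1/1}
target 0/1 ∈ {SC,TSO,PSO}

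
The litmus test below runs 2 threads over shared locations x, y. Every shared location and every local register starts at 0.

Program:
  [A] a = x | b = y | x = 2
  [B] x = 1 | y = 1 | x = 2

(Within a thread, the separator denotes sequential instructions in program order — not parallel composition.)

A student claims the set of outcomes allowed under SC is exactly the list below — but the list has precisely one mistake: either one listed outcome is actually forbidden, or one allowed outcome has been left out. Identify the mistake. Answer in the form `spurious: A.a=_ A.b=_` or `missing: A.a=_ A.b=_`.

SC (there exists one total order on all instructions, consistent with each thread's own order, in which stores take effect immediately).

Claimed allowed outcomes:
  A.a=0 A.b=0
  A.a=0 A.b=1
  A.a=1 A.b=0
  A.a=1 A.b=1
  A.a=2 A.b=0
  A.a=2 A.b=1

spurious: A.a=2 A.b=0

outcome vector order: (A.a,A.b)
SC (5): <0 0> <0 1> <1 0> <1 1> <2 1>
claimed∖SC = {<2 0>}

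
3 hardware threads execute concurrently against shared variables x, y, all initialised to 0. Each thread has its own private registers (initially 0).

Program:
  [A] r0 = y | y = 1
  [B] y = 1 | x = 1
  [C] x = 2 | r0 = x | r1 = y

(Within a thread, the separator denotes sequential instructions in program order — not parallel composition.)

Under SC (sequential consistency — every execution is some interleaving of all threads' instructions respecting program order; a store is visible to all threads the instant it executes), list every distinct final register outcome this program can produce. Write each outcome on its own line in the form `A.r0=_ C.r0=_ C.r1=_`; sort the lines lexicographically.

outcome vector order: (A.r0,C.r0,C.r1)
|SC outcomes| = 6

A.r0=0 C.r0=1 C.r1=1
A.r0=0 C.r0=2 C.r1=0
A.r0=0 C.r0=2 C.r1=1
A.r0=1 C.r0=1 C.r1=1
A.r0=1 C.r0=2 C.r1=0
A.r0=1 C.r0=2 C.r1=1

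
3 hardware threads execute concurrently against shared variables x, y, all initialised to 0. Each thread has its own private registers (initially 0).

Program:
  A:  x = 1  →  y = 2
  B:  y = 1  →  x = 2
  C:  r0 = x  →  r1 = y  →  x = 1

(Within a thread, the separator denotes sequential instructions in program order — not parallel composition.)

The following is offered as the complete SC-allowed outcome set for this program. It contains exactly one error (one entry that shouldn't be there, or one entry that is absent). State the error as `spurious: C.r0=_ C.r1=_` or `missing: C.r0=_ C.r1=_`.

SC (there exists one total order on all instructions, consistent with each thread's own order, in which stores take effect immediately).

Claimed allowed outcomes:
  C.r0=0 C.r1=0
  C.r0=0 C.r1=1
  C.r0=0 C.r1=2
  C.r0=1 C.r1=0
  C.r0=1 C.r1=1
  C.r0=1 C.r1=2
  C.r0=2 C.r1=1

outcome vector order: (C.r0,C.r1)
[SC] allowed = {00, 01, 02, 10, 11, 12, 21, 22}
SC∖claimed = {22}

missing: C.r0=2 C.r1=2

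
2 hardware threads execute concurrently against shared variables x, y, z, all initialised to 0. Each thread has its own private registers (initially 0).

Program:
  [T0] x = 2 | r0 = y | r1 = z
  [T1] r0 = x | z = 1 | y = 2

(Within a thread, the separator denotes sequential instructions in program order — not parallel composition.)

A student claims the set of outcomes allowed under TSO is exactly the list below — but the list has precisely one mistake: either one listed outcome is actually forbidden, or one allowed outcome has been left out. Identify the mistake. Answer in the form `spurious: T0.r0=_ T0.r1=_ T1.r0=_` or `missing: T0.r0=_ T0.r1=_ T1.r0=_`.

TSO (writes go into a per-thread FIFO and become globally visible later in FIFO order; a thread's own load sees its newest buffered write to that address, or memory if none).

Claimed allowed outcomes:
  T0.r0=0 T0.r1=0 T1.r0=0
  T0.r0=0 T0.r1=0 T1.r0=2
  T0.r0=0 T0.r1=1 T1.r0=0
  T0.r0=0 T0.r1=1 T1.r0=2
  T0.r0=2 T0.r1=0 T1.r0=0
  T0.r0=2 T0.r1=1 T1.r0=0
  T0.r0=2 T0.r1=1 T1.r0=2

outcome vector order: (T0.r0,T0.r1,T1.r0)
[TSO] allowed = {000; 002; 010; 012; 210; 212}
claimed∖TSO = {200}

spurious: T0.r0=2 T0.r1=0 T1.r0=0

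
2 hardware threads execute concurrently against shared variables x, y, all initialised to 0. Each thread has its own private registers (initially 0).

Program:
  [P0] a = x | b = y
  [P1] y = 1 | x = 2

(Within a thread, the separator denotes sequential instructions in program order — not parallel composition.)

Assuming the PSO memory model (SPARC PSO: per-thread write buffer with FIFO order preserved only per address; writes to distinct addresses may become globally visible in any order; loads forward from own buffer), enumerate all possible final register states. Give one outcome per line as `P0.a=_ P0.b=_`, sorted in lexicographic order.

outcome vector order: (P0.a,P0.b)
|PSO outcomes| = 4

P0.a=0 P0.b=0
P0.a=0 P0.b=1
P0.a=2 P0.b=0
P0.a=2 P0.b=1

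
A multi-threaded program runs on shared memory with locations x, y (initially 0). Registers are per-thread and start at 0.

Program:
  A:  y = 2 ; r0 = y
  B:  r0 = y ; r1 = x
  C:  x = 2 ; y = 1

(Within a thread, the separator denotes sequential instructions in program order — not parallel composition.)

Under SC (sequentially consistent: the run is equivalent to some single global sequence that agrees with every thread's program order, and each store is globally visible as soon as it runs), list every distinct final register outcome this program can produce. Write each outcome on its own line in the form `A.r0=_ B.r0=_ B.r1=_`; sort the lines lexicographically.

outcome vector order: (A.r0,B.r0,B.r1)
|SC outcomes| = 10

A.r0=1 B.r0=0 B.r1=0
A.r0=1 B.r0=0 B.r1=2
A.r0=1 B.r0=1 B.r1=2
A.r0=1 B.r0=2 B.r1=0
A.r0=1 B.r0=2 B.r1=2
A.r0=2 B.r0=0 B.r1=0
A.r0=2 B.r0=0 B.r1=2
A.r0=2 B.r0=1 B.r1=2
A.r0=2 B.r0=2 B.r1=0
A.r0=2 B.r0=2 B.r1=2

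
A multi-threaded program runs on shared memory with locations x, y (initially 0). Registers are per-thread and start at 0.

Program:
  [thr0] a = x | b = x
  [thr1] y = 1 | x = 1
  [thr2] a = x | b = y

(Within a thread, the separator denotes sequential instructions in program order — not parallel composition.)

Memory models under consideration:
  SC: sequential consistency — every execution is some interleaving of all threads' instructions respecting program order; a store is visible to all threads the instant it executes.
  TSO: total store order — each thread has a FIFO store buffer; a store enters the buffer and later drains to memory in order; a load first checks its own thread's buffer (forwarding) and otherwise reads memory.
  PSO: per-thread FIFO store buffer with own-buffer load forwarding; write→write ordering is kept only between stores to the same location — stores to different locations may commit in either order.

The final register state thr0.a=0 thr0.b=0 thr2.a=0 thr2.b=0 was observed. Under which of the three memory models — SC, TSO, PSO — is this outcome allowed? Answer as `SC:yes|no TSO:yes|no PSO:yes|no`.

outcome vector order: (thr0.a,thr0.b,thr2.a,thr2.b)
SC: 9 outcomes — {0000; 0001; 0011; 0100; 0101; 0111; 1100; 1101; 1111}
TSO: 9 outcomes — {0000; 0001; 0011; 0100; 0101; 0111; 1100; 1101; 1111}
PSO: 12 outcomes — {0000; 0001; 0010; 0011; 0100; 0101; 0110; 0111; 1100; 1101; 1110; 1111}
target 0000 ∈ {SC,TSO,PSO}

SC:yes TSO:yes PSO:yes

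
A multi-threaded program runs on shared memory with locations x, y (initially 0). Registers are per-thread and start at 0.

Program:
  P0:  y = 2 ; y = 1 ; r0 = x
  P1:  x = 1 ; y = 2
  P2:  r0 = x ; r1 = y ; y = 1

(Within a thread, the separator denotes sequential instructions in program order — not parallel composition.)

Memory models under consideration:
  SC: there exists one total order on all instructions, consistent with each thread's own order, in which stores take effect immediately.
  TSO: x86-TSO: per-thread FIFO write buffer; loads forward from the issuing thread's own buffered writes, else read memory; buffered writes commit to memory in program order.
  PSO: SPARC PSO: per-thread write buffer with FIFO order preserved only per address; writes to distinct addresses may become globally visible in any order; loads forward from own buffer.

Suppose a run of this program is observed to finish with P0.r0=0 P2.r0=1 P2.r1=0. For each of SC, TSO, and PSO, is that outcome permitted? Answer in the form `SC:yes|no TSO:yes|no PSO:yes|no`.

SC:no TSO:yes PSO:yes

outcome vector order: (P0.r0,P2.r0,P2.r1)
SC (11): <0 0 0> <0 0 1> <0 0 2> <0 1 1> <0 1 2> <1 0 0> <1 0 1> <1 0 2> <1 1 0> <1 1 1> <1 1 2>
TSO (12): <0 0 0> <0 0 1> <0 0 2> <0 1 0> <0 1 1> <0 1 2> <1 0 0> <1 0 1> <1 0 2> <1 1 0> <1 1 1> <1 1 2>
PSO (12): <0 0 0> <0 0 1> <0 0 2> <0 1 0> <0 1 1> <0 1 2> <1 0 0> <1 0 1> <1 0 2> <1 1 0> <1 1 1> <1 1 2>
target <0 1 0> ∈ {TSO,PSO}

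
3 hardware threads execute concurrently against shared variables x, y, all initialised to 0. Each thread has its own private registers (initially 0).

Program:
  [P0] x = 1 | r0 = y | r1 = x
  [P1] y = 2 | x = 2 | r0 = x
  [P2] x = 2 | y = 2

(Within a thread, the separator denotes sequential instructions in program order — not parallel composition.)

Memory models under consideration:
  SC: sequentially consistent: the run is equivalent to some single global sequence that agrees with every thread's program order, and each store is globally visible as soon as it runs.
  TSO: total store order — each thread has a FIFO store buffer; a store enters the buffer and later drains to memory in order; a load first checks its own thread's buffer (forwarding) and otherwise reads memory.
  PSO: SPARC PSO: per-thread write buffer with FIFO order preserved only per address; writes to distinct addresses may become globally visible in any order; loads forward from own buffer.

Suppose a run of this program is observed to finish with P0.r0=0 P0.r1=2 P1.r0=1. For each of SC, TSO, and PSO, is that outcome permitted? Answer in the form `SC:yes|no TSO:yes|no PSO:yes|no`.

outcome vector order: (P0.r0,P0.r1,P1.r0)
under SC → (0,1,2); (0,2,2); (2,1,1); (2,1,2); (2,2,1); (2,2,2)
under TSO → (0,1,1); (0,1,2); (0,2,1); (0,2,2); (2,1,1); (2,1,2); (2,2,1); (2,2,2)
under PSO → (0,1,1); (0,1,2); (0,2,1); (0,2,2); (2,1,1); (2,1,2); (2,2,1); (2,2,2)
target (0,2,1) ∈ {TSO,PSO}

SC:no TSO:yes PSO:yes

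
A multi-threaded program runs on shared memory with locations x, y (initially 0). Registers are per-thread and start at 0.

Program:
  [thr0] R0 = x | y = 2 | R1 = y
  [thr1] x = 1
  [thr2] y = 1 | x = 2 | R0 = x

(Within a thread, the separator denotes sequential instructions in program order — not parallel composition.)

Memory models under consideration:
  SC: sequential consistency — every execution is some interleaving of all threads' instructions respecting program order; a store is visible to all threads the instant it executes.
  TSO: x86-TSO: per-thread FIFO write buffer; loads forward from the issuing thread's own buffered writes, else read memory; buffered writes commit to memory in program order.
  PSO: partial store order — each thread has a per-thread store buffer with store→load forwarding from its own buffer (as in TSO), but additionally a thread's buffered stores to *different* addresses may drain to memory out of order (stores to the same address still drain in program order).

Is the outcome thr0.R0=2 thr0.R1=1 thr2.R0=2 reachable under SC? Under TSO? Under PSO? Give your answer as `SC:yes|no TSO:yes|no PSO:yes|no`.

SC:no TSO:no PSO:yes

outcome vector order: (thr0.R0,thr0.R1,thr2.R0)
under SC → 0/1/1; 0/1/2; 0/2/1; 0/2/2; 1/1/2; 1/2/1; 1/2/2; 2/2/1; 2/2/2
under TSO → 0/1/1; 0/1/2; 0/2/1; 0/2/2; 1/1/2; 1/2/1; 1/2/2; 2/2/1; 2/2/2
under PSO → 0/1/1; 0/1/2; 0/2/1; 0/2/2; 1/1/1; 1/1/2; 1/2/1; 1/2/2; 2/1/1; 2/1/2; 2/2/1; 2/2/2
target 2/1/2 ∈ {PSO}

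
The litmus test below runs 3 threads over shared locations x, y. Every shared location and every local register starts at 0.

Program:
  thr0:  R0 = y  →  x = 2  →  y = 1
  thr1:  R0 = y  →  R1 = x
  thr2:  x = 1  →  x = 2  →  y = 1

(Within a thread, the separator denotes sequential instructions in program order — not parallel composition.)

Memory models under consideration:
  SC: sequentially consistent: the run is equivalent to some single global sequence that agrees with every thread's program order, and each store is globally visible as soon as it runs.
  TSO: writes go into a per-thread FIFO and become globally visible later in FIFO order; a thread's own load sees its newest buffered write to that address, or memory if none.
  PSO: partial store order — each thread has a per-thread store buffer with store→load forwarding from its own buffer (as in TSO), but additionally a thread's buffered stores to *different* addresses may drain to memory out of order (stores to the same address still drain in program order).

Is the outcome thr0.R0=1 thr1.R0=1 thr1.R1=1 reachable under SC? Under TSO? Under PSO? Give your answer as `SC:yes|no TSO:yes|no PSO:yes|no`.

outcome vector order: (thr0.R0,thr1.R0,thr1.R1)
SC: 9 outcomes — {0/0/0; 0/0/1; 0/0/2; 0/1/1; 0/1/2; 1/0/0; 1/0/1; 1/0/2; 1/1/2}
TSO: 9 outcomes — {0/0/0; 0/0/1; 0/0/2; 0/1/1; 0/1/2; 1/0/0; 1/0/1; 1/0/2; 1/1/2}
PSO: 12 outcomes — {0/0/0; 0/0/1; 0/0/2; 0/1/0; 0/1/1; 0/1/2; 1/0/0; 1/0/1; 1/0/2; 1/1/0; 1/1/1; 1/1/2}
target 1/1/1 ∈ {PSO}

SC:no TSO:no PSO:yes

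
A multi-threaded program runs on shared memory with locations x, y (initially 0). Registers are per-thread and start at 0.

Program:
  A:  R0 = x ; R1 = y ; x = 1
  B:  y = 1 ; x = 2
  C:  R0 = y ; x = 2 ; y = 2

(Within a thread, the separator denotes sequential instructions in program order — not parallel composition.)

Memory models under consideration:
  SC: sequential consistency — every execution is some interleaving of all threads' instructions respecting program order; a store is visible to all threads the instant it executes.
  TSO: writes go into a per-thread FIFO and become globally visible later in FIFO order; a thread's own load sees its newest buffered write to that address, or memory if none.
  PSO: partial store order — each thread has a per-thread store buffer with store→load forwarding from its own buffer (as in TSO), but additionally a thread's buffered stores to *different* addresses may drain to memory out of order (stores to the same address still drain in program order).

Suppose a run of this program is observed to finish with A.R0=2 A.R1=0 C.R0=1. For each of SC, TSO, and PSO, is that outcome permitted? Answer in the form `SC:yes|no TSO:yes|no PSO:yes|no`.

outcome vector order: (A.R0,A.R1,C.R0)
SC: 11 outcomes — {000; 001; 010; 011; 020; 021; 200; 210; 211; 220; 221}
TSO: 11 outcomes — {000; 001; 010; 011; 020; 021; 200; 210; 211; 220; 221}
PSO: 12 outcomes — {000; 001; 010; 011; 020; 021; 200; 201; 210; 211; 220; 221}
target 201 ∈ {PSO}

SC:no TSO:no PSO:yes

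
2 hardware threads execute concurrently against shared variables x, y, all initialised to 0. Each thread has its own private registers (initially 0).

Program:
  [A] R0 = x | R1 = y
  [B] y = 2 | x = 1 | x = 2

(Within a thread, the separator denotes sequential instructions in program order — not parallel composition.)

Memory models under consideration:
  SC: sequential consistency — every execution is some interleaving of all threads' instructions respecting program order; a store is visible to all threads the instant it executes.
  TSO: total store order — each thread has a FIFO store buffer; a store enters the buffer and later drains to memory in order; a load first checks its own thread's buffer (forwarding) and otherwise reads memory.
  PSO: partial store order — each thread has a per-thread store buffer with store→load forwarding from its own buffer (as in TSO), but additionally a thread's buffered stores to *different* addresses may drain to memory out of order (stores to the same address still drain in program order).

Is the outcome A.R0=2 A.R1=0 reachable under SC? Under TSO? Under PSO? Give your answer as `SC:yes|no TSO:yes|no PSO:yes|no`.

SC:no TSO:no PSO:yes

outcome vector order: (A.R0,A.R1)
under SC → 00, 02, 12, 22
under TSO → 00, 02, 12, 22
under PSO → 00, 02, 10, 12, 20, 22
target 20 ∈ {PSO}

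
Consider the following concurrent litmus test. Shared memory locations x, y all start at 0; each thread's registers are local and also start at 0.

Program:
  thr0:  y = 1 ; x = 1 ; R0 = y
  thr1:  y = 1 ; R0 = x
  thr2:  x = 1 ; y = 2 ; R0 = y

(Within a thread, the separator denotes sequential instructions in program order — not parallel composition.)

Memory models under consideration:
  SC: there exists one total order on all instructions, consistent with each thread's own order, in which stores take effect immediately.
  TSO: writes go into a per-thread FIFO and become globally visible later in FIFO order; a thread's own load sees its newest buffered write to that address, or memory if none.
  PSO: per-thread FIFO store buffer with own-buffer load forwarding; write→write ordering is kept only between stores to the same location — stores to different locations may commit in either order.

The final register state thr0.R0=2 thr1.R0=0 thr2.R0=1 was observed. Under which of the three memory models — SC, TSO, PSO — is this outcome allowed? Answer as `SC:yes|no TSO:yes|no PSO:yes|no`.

outcome vector order: (thr0.R0,thr1.R0,thr2.R0)
under SC → <1 0 1> <1 0 2> <1 1 1> <1 1 2> <2 0 2> <2 1 1> <2 1 2>
under TSO → <1 0 1> <1 0 2> <1 1 1> <1 1 2> <2 0 1> <2 0 2> <2 1 1> <2 1 2>
under PSO → <1 0 1> <1 0 2> <1 1 1> <1 1 2> <2 0 1> <2 0 2> <2 1 1> <2 1 2>
target <2 0 1> ∈ {TSO,PSO}

SC:no TSO:yes PSO:yes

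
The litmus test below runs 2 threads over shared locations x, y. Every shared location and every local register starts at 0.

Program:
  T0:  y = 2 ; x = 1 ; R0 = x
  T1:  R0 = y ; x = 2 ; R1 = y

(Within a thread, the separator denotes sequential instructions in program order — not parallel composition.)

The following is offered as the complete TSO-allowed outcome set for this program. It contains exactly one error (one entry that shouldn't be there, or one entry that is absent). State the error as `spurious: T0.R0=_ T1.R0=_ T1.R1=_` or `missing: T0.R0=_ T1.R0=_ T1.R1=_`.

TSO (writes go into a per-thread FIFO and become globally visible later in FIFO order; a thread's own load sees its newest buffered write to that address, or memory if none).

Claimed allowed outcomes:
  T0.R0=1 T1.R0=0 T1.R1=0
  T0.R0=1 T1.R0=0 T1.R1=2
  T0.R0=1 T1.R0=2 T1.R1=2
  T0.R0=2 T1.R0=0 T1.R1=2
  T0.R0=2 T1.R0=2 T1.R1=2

outcome vector order: (T0.R0,T1.R0,T1.R1)
[TSO] allowed = {100 102 122 200 202 222}
TSO∖claimed = {200}

missing: T0.R0=2 T1.R0=0 T1.R1=0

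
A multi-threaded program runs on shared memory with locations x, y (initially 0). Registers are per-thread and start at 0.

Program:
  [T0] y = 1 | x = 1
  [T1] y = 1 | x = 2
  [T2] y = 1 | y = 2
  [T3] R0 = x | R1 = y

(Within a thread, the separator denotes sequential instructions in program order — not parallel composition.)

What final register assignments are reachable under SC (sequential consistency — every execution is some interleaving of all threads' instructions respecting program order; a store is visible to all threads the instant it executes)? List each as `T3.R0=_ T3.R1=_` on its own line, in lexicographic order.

outcome vector order: (T3.R0,T3.R1)
|SC outcomes| = 7

T3.R0=0 T3.R1=0
T3.R0=0 T3.R1=1
T3.R0=0 T3.R1=2
T3.R0=1 T3.R1=1
T3.R0=1 T3.R1=2
T3.R0=2 T3.R1=1
T3.R0=2 T3.R1=2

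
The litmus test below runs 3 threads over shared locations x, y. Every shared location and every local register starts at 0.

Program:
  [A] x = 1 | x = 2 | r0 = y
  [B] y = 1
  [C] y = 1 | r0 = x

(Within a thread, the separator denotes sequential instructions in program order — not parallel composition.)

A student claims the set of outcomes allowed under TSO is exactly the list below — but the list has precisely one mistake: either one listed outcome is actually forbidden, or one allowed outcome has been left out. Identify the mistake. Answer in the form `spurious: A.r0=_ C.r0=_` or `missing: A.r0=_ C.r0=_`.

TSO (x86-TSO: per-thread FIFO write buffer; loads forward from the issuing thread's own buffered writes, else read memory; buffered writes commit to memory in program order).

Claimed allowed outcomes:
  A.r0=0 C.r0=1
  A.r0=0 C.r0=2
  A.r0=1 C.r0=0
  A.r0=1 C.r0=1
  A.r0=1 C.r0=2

outcome vector order: (A.r0,C.r0)
[TSO] allowed = {00 01 02 10 11 12}
TSO∖claimed = {00}

missing: A.r0=0 C.r0=0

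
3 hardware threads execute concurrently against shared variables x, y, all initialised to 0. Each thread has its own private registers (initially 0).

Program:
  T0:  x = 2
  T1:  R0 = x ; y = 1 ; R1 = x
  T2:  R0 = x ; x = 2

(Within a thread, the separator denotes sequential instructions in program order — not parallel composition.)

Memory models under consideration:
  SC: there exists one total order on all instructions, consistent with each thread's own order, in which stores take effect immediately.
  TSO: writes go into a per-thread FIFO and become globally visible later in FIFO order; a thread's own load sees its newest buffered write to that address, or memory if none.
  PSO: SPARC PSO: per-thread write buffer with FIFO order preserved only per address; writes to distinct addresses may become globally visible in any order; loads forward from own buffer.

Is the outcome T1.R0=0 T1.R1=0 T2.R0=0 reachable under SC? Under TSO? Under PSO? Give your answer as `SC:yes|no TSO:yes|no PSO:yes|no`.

SC:yes TSO:yes PSO:yes

outcome vector order: (T1.R0,T1.R1,T2.R0)
SC: 6 outcomes — {<0 0 0>, <0 0 2>, <0 2 0>, <0 2 2>, <2 2 0>, <2 2 2>}
TSO: 6 outcomes — {<0 0 0>, <0 0 2>, <0 2 0>, <0 2 2>, <2 2 0>, <2 2 2>}
PSO: 6 outcomes — {<0 0 0>, <0 0 2>, <0 2 0>, <0 2 2>, <2 2 0>, <2 2 2>}
target <0 0 0> ∈ {SC,TSO,PSO}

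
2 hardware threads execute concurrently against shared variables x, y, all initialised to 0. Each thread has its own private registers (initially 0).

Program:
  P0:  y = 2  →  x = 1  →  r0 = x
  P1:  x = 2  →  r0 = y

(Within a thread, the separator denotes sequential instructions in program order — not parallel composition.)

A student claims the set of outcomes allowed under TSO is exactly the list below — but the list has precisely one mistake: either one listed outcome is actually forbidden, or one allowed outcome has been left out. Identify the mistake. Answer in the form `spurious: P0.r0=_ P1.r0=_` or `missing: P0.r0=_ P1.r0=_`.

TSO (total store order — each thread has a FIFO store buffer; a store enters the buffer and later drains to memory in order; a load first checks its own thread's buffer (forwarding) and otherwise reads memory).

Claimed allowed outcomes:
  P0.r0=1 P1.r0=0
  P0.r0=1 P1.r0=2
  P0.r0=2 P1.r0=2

missing: P0.r0=2 P1.r0=0

outcome vector order: (P0.r0,P1.r0)
TSO: 4 outcomes — {10 12 20 22}
TSO∖claimed = {20}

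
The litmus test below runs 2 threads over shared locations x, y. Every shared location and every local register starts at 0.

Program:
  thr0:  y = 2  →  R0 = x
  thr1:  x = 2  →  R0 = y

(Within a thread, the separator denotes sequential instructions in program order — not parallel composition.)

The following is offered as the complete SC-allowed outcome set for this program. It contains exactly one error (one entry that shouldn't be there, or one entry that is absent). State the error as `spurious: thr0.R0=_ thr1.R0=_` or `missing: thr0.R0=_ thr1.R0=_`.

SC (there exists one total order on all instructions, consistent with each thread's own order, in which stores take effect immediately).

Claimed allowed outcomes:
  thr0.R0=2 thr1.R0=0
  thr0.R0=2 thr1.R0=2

outcome vector order: (thr0.R0,thr1.R0)
under SC → 0/2, 2/0, 2/2
SC∖claimed = {0/2}

missing: thr0.R0=0 thr1.R0=2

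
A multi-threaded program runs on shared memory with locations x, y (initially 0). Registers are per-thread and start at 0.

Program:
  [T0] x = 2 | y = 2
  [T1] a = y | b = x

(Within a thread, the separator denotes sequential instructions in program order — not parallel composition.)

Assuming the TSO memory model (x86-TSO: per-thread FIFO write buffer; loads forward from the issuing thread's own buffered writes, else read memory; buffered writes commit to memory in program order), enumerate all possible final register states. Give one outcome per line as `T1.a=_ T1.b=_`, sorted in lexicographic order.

T1.a=0 T1.b=0
T1.a=0 T1.b=2
T1.a=2 T1.b=2

outcome vector order: (T1.a,T1.b)
|TSO outcomes| = 3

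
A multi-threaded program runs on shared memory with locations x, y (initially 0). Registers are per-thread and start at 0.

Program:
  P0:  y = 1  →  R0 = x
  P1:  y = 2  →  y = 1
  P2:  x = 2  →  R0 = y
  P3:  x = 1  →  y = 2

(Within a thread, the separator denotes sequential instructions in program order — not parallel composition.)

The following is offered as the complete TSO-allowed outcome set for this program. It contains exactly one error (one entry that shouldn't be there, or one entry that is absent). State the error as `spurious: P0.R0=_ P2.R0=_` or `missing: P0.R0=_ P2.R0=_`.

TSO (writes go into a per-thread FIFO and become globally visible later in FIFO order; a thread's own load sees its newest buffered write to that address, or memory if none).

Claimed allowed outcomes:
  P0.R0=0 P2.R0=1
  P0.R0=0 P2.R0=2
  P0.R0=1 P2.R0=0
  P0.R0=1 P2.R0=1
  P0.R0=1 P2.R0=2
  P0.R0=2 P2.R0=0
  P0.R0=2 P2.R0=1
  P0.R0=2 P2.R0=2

missing: P0.R0=0 P2.R0=0

outcome vector order: (P0.R0,P2.R0)
TSO: 9 outcomes — {00, 01, 02, 10, 11, 12, 20, 21, 22}
TSO∖claimed = {00}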